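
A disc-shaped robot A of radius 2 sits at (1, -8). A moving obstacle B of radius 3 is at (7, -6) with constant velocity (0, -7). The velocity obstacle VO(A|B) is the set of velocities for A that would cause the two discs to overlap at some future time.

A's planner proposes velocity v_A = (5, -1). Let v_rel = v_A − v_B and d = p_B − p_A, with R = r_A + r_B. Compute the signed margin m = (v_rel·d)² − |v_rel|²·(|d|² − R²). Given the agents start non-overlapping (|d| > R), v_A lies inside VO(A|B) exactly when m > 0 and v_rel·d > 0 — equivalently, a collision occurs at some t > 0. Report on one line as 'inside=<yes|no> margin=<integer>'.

d = (6, 2),  |d|² = 40;  R = 2+3 = 5,  c = 40−5² = 15
v_rel = (5, 6),  |v_rel|² = 61;  v_rel·d = (5)·(6) + (6)·(2) = 42
61·t² − 84·t + 15 = 0  ⇒  m = 42² − 61·15 = 849
m = 849 > 0,  v_rel·d = 42 > 0  ⇒  inside

inside=yes margin=849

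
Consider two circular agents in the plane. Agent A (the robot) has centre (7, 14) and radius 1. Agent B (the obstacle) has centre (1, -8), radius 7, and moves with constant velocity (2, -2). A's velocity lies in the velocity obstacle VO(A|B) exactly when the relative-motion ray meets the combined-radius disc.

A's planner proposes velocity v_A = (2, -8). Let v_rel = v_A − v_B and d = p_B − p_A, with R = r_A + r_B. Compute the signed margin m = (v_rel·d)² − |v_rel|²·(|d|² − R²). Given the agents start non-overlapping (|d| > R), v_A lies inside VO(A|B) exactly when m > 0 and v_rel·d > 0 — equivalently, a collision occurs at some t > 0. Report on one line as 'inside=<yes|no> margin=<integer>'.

d = (-6, -22),  |d|² = 520;  R = 1+7 = 8,  c = 520−8² = 456
v_rel = (0, -6),  |v_rel|² = 36;  v_rel·d = (0)·(-6) + (-6)·(-22) = 132
36·t² − 264·t + 456 = 0  ⇒  m = 132² − 36·456 = 1008
m = 1008 > 0,  v_rel·d = 132 > 0  ⇒  inside

inside=yes margin=1008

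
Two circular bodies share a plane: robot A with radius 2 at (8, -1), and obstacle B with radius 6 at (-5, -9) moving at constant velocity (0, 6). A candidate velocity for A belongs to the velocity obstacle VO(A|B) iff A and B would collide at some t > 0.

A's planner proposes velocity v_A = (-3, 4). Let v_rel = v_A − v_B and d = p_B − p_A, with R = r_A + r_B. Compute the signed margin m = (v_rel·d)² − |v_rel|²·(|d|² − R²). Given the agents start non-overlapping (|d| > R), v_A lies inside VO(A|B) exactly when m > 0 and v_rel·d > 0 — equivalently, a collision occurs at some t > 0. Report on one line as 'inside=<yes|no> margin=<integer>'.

d = (-13, -8),  |d|² = 233;  R = 2+6 = 8,  c = 233−8² = 169
v_rel = (-3, -2),  |v_rel|² = 13;  v_rel·d = (-3)·(-13) + (-2)·(-8) = 55
13·t² − 110·t + 169 = 0  ⇒  m = 55² − 13·169 = 828
m = 828 > 0,  v_rel·d = 55 > 0  ⇒  inside

inside=yes margin=828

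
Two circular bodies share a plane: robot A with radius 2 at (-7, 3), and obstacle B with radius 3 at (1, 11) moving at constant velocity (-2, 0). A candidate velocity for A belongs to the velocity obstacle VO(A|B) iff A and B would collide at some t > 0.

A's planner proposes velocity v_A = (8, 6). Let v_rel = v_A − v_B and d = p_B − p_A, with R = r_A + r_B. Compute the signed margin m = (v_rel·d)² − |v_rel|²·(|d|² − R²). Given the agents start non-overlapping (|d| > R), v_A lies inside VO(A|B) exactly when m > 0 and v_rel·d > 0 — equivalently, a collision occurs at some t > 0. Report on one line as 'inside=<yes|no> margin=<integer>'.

d = (8, 8),  |d|² = 128;  R = 2+3 = 5,  c = 128−5² = 103
v_rel = (10, 6),  |v_rel|² = 136;  v_rel·d = (10)·(8) + (6)·(8) = 128
136·t² − 256·t + 103 = 0  ⇒  m = 128² − 136·103 = 2376
m = 2376 > 0,  v_rel·d = 128 > 0  ⇒  inside

inside=yes margin=2376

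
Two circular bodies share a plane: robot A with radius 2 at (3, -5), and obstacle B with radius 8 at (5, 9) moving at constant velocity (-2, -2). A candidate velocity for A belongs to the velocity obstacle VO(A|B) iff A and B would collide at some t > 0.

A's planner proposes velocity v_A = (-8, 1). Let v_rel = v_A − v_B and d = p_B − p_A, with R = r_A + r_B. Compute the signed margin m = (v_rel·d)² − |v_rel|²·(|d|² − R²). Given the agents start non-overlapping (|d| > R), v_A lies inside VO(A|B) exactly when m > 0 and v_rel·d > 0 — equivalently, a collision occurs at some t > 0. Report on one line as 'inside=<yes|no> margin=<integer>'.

d = (2, 14),  |d|² = 200;  R = 2+8 = 10,  c = 200−10² = 100
v_rel = (-6, 3),  |v_rel|² = 45;  v_rel·d = (-6)·(2) + (3)·(14) = 30
45·t² − 60·t + 100 = 0  ⇒  m = 30² − 45·100 = -3600
m = -3600 < 0,  v_rel·d = 30 > 0  ⇒  outside

inside=no margin=-3600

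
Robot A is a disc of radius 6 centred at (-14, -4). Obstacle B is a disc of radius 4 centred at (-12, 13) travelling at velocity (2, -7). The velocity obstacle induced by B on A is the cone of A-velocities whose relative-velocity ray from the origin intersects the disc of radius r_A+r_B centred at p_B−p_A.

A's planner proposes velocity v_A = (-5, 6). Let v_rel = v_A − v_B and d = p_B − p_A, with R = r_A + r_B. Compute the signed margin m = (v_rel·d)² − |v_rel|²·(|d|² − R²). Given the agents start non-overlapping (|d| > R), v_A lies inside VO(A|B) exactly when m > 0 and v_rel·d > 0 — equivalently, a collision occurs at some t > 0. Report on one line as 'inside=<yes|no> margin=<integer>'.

d = (2, 17),  |d|² = 293;  R = 6+4 = 10,  c = 293−10² = 193
v_rel = (-7, 13),  |v_rel|² = 218;  v_rel·d = (-7)·(2) + (13)·(17) = 207
218·t² − 414·t + 193 = 0  ⇒  m = 207² − 218·193 = 775
m = 775 > 0,  v_rel·d = 207 > 0  ⇒  inside

inside=yes margin=775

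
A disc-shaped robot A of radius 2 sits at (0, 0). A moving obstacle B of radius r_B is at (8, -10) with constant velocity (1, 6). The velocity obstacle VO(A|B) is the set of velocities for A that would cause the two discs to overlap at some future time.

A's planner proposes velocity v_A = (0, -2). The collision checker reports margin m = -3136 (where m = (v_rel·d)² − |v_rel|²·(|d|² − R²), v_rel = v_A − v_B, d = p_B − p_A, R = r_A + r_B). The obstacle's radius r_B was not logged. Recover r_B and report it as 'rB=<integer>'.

m = -3136
d = (8, -10);  v_rel = (-1, -8),  |v_rel|² = 65
v_rel×d = (-1)·(-10) − (-8)·(8) = 74
since m = R²·65 − 74²:  R² = (5476 + -3136) / 65 = 36
R = √36 = 6  ⇒  r_B = 6 − 2 = 4

rB=4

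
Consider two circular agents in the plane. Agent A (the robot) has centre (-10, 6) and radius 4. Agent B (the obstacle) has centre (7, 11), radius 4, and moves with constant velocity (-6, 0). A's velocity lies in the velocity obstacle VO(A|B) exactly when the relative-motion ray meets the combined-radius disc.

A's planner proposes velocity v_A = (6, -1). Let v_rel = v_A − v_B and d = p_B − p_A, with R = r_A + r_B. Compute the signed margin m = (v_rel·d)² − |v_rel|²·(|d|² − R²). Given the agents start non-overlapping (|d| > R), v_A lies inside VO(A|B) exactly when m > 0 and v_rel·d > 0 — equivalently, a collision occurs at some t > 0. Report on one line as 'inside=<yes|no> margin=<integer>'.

d = (17, 5),  |d|² = 314;  R = 4+4 = 8,  c = 314−8² = 250
v_rel = (12, -1),  |v_rel|² = 145;  v_rel·d = (12)·(17) + (-1)·(5) = 199
145·t² − 398·t + 250 = 0  ⇒  m = 199² − 145·250 = 3351
m = 3351 > 0,  v_rel·d = 199 > 0  ⇒  inside

inside=yes margin=3351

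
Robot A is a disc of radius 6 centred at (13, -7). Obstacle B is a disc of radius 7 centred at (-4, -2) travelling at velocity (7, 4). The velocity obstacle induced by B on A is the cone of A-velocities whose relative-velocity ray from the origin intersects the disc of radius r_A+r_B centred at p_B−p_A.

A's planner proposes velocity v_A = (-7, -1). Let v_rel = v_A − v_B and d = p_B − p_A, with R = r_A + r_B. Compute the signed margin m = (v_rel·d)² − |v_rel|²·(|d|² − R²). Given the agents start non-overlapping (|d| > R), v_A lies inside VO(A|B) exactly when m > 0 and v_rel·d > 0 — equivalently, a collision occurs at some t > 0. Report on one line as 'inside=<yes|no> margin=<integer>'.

d = (-17, 5),  |d|² = 314;  R = 6+7 = 13,  c = 314−13² = 145
v_rel = (-14, -5),  |v_rel|² = 221;  v_rel·d = (-14)·(-17) + (-5)·(5) = 213
221·t² − 426·t + 145 = 0  ⇒  m = 213² − 221·145 = 13324
m = 13324 > 0,  v_rel·d = 213 > 0  ⇒  inside

inside=yes margin=13324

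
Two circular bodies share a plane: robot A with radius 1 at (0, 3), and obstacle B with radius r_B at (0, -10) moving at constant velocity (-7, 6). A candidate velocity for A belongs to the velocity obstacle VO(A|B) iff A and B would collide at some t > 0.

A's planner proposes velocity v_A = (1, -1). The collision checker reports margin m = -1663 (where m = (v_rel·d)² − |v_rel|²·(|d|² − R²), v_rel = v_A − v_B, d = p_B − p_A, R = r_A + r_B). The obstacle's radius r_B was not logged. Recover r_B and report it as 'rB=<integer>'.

m = -1663
d = (0, -13);  v_rel = (8, -7),  |v_rel|² = 113
v_rel×d = (8)·(-13) − (-7)·(0) = -104
since m = R²·113 − (-104)²:  R² = (10816 + -1663) / 113 = 81
R = √81 = 9  ⇒  r_B = 9 − 1 = 8

rB=8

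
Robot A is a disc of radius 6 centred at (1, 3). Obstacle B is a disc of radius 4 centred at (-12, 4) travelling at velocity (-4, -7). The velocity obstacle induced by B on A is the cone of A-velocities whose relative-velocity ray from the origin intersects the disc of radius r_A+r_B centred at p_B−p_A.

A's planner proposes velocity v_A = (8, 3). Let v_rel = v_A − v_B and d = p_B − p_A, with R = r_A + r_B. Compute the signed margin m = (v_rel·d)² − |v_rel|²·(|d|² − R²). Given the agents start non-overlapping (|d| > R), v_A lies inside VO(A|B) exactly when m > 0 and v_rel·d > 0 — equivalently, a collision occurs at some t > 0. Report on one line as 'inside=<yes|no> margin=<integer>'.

d = (-13, 1),  |d|² = 170;  R = 6+4 = 10,  c = 170−10² = 70
v_rel = (12, 10),  |v_rel|² = 244;  v_rel·d = (12)·(-13) + (10)·(1) = -146
244·t² + 292·t + 70 = 0  ⇒  m = (-146)² − 244·70 = 4236
m = 4236 > 0,  v_rel·d = -146 < 0  ⇒  outside

inside=no margin=4236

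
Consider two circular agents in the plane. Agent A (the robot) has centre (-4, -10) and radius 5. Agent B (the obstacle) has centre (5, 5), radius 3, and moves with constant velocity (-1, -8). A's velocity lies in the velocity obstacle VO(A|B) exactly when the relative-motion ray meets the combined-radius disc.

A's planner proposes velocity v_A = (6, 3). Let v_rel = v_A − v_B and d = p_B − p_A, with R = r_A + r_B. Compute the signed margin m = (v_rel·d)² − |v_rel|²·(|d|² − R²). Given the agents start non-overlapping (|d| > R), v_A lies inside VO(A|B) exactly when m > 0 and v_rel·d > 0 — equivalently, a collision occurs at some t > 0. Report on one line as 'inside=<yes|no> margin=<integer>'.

d = (9, 15),  |d|² = 306;  R = 5+3 = 8,  c = 306−8² = 242
v_rel = (7, 11),  |v_rel|² = 170;  v_rel·d = (7)·(9) + (11)·(15) = 228
170·t² − 456·t + 242 = 0  ⇒  m = 228² − 170·242 = 10844
m = 10844 > 0,  v_rel·d = 228 > 0  ⇒  inside

inside=yes margin=10844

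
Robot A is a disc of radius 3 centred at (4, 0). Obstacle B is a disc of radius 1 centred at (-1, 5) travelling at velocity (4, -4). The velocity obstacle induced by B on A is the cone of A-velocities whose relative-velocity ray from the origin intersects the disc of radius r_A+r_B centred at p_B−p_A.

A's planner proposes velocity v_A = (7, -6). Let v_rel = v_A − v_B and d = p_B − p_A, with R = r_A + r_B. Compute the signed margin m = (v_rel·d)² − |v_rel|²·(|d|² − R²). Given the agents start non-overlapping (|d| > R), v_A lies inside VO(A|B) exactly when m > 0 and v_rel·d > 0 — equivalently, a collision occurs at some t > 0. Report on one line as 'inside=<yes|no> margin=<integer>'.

d = (-5, 5),  |d|² = 50;  R = 3+1 = 4,  c = 50−4² = 34
v_rel = (3, -2),  |v_rel|² = 13;  v_rel·d = (3)·(-5) + (-2)·(5) = -25
13·t² + 50·t + 34 = 0  ⇒  m = (-25)² − 13·34 = 183
m = 183 > 0,  v_rel·d = -25 < 0  ⇒  outside

inside=no margin=183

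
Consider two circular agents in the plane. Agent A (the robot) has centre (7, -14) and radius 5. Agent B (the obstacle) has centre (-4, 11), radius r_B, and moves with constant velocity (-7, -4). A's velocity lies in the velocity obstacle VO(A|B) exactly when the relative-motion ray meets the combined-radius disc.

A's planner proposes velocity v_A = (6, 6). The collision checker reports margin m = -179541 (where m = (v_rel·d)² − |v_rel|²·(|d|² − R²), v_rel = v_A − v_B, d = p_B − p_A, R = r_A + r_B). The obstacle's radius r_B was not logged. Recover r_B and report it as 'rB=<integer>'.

m = -179541
d = (-11, 25);  v_rel = (13, 10),  |v_rel|² = 269
v_rel×d = (13)·(25) − (10)·(-11) = 435
since m = R²·269 − 435²:  R² = (189225 + -179541) / 269 = 36
R = √36 = 6  ⇒  r_B = 6 − 5 = 1

rB=1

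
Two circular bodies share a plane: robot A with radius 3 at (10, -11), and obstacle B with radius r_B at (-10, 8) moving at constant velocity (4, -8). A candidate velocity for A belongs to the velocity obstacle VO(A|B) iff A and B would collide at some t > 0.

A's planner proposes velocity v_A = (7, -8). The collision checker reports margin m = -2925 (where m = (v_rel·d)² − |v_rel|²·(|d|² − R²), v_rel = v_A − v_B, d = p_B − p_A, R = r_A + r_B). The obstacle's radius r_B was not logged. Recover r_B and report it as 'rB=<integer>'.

m = -2925
d = (-20, 19);  v_rel = (3, 0),  |v_rel|² = 9
v_rel×d = (3)·(19) − (0)·(-20) = 57
since m = R²·9 − 57²:  R² = (3249 + -2925) / 9 = 36
R = √36 = 6  ⇒  r_B = 6 − 3 = 3

rB=3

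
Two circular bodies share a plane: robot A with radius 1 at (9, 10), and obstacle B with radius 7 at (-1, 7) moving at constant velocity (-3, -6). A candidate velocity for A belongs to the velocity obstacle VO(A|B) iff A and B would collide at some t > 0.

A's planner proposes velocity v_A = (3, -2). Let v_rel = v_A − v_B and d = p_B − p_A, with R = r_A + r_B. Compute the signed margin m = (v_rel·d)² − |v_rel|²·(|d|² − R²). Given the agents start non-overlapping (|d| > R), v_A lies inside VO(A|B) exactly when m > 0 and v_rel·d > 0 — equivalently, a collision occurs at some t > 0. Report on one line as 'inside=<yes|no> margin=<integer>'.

d = (-10, -3),  |d|² = 109;  R = 1+7 = 8,  c = 109−8² = 45
v_rel = (6, 4),  |v_rel|² = 52;  v_rel·d = (6)·(-10) + (4)·(-3) = -72
52·t² + 144·t + 45 = 0  ⇒  m = (-72)² − 52·45 = 2844
m = 2844 > 0,  v_rel·d = -72 < 0  ⇒  outside

inside=no margin=2844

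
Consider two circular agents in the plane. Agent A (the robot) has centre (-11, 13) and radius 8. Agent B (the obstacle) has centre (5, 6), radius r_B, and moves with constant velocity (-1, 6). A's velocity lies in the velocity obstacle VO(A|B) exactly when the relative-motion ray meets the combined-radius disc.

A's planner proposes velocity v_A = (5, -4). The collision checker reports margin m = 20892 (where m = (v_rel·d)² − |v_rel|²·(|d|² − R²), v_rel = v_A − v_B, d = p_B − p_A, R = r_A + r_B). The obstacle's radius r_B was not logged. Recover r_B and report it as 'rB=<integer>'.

m = 20892
d = (16, -7);  v_rel = (6, -10),  |v_rel|² = 136
v_rel×d = (6)·(-7) − (-10)·(16) = 118
since m = R²·136 − 118²:  R² = (13924 + 20892) / 136 = 256
R = √256 = 16  ⇒  r_B = 16 − 8 = 8

rB=8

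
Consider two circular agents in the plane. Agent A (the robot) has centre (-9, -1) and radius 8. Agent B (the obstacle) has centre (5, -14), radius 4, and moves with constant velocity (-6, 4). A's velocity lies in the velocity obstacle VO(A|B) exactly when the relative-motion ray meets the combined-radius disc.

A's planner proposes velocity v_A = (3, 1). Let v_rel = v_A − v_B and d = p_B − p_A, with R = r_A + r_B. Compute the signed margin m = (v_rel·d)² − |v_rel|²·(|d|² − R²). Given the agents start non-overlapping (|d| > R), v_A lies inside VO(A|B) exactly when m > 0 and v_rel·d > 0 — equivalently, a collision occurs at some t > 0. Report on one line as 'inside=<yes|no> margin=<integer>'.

d = (14, -13),  |d|² = 365;  R = 8+4 = 12,  c = 365−12² = 221
v_rel = (9, -3),  |v_rel|² = 90;  v_rel·d = (9)·(14) + (-3)·(-13) = 165
90·t² − 330·t + 221 = 0  ⇒  m = 165² − 90·221 = 7335
m = 7335 > 0,  v_rel·d = 165 > 0  ⇒  inside

inside=yes margin=7335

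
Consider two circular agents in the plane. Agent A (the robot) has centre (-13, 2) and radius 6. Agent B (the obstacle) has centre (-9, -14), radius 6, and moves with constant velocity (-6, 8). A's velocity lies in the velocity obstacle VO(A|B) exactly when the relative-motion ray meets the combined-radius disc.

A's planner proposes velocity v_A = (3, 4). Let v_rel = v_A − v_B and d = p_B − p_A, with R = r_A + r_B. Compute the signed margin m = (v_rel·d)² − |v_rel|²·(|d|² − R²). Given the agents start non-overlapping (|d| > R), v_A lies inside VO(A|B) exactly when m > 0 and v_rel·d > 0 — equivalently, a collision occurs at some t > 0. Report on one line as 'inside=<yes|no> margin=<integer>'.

d = (4, -16),  |d|² = 272;  R = 6+6 = 12,  c = 272−12² = 128
v_rel = (9, -4),  |v_rel|² = 97;  v_rel·d = (9)·(4) + (-4)·(-16) = 100
97·t² − 200·t + 128 = 0  ⇒  m = 100² − 97·128 = -2416
m = -2416 < 0,  v_rel·d = 100 > 0  ⇒  outside

inside=no margin=-2416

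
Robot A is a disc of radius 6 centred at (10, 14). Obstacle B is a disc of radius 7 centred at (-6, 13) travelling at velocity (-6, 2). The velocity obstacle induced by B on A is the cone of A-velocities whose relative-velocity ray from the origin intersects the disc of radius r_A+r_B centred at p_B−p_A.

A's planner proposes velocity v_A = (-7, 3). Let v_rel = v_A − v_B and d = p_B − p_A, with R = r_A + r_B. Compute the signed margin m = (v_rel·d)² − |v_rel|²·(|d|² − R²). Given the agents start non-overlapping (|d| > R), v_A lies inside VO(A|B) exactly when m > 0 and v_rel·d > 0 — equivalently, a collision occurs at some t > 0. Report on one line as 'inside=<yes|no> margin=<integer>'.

d = (-16, -1),  |d|² = 257;  R = 6+7 = 13,  c = 257−13² = 88
v_rel = (-1, 1),  |v_rel|² = 2;  v_rel·d = (-1)·(-16) + (1)·(-1) = 15
2·t² − 30·t + 88 = 0  ⇒  m = 15² − 2·88 = 49
m = 49 > 0,  v_rel·d = 15 > 0  ⇒  inside

inside=yes margin=49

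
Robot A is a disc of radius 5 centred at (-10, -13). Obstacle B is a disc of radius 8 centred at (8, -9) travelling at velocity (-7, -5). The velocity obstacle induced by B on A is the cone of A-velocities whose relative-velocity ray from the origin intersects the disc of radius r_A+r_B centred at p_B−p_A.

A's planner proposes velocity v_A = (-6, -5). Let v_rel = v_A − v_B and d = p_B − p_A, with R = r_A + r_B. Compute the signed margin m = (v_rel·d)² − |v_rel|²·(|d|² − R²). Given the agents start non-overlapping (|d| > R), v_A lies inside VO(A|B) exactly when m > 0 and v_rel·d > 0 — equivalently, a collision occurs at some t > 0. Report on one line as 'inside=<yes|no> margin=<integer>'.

d = (18, 4),  |d|² = 340;  R = 5+8 = 13,  c = 340−13² = 171
v_rel = (1, 0),  |v_rel|² = 1;  v_rel·d = (1)·(18) + (0)·(4) = 18
1·t² − 36·t + 171 = 0  ⇒  m = 18² − 1·171 = 153
m = 153 > 0,  v_rel·d = 18 > 0  ⇒  inside

inside=yes margin=153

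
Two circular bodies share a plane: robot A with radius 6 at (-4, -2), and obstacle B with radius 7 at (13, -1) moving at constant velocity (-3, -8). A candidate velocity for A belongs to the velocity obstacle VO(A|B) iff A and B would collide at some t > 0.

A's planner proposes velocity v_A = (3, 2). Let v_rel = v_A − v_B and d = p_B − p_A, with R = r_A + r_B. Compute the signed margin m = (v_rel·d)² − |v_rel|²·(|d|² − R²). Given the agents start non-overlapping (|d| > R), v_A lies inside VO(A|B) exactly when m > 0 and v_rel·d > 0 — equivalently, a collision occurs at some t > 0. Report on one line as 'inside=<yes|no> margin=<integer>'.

d = (17, 1),  |d|² = 290;  R = 6+7 = 13,  c = 290−13² = 121
v_rel = (6, 10),  |v_rel|² = 136;  v_rel·d = (6)·(17) + (10)·(1) = 112
136·t² − 224·t + 121 = 0  ⇒  m = 112² − 136·121 = -3912
m = -3912 < 0,  v_rel·d = 112 > 0  ⇒  outside

inside=no margin=-3912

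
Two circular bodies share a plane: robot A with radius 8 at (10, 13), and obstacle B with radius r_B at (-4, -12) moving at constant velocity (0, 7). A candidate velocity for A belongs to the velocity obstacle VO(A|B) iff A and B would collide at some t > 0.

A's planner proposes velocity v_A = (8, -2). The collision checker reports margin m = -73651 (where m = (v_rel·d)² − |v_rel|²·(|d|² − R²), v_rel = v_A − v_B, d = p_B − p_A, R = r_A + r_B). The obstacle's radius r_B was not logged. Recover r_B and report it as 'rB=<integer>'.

m = -73651
d = (-14, -25);  v_rel = (8, -9),  |v_rel|² = 145
v_rel×d = (8)·(-25) − (-9)·(-14) = -326
since m = R²·145 − (-326)²:  R² = (106276 + -73651) / 145 = 225
R = √225 = 15  ⇒  r_B = 15 − 8 = 7

rB=7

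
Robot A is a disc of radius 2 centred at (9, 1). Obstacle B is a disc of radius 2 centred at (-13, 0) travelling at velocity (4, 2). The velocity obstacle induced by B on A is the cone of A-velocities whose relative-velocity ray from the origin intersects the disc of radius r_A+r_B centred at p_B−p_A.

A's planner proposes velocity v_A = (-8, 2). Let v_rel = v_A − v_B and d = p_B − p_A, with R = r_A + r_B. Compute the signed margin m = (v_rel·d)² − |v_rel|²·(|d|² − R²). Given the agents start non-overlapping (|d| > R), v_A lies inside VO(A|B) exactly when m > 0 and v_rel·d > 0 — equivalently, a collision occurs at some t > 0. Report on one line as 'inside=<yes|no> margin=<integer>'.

d = (-22, -1),  |d|² = 485;  R = 2+2 = 4,  c = 485−4² = 469
v_rel = (-12, 0),  |v_rel|² = 144;  v_rel·d = (-12)·(-22) + (0)·(-1) = 264
144·t² − 528·t + 469 = 0  ⇒  m = 264² − 144·469 = 2160
m = 2160 > 0,  v_rel·d = 264 > 0  ⇒  inside

inside=yes margin=2160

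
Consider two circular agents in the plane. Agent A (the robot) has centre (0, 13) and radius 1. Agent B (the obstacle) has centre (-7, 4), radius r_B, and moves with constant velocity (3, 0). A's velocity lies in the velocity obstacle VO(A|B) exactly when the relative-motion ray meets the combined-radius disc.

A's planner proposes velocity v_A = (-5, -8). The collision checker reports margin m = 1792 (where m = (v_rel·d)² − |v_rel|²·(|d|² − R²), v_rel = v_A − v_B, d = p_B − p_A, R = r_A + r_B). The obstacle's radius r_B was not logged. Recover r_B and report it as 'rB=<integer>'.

m = 1792
d = (-7, -9);  v_rel = (-8, -8),  |v_rel|² = 128
v_rel×d = (-8)·(-9) − (-8)·(-7) = 16
since m = R²·128 − 16²:  R² = (256 + 1792) / 128 = 16
R = √16 = 4  ⇒  r_B = 4 − 1 = 3

rB=3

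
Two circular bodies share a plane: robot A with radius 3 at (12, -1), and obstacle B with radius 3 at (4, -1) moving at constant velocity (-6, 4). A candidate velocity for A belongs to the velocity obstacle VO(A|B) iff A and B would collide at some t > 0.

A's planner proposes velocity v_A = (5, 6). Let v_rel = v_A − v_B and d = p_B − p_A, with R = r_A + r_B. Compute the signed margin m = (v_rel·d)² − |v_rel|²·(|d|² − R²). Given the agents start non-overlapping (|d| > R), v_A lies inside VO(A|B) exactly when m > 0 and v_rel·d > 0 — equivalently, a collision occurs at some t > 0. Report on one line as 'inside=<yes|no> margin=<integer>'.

d = (-8, 0),  |d|² = 64;  R = 3+3 = 6,  c = 64−6² = 28
v_rel = (11, 2),  |v_rel|² = 125;  v_rel·d = (11)·(-8) + (2)·(0) = -88
125·t² + 176·t + 28 = 0  ⇒  m = (-88)² − 125·28 = 4244
m = 4244 > 0,  v_rel·d = -88 < 0  ⇒  outside

inside=no margin=4244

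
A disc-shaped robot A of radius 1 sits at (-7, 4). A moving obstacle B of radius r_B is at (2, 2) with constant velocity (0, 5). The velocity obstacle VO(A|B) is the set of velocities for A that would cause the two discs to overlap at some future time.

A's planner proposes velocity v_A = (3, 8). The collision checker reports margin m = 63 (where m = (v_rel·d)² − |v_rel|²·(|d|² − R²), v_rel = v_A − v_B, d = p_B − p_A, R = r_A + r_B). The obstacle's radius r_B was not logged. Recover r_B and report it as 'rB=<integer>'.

m = 63
d = (9, -2);  v_rel = (3, 3),  |v_rel|² = 18
v_rel×d = (3)·(-2) − (3)·(9) = -33
since m = R²·18 − (-33)²:  R² = (1089 + 63) / 18 = 64
R = √64 = 8  ⇒  r_B = 8 − 1 = 7

rB=7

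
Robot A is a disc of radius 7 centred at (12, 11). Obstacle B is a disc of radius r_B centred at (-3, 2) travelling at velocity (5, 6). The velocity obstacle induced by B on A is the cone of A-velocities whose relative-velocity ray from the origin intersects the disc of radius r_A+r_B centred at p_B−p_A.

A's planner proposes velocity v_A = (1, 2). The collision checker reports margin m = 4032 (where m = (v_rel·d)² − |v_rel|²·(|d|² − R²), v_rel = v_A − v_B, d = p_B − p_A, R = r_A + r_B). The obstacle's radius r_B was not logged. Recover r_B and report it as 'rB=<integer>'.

m = 4032
d = (-15, -9);  v_rel = (-4, -4),  |v_rel|² = 32
v_rel×d = (-4)·(-9) − (-4)·(-15) = -24
since m = R²·32 − (-24)²:  R² = (576 + 4032) / 32 = 144
R = √144 = 12  ⇒  r_B = 12 − 7 = 5

rB=5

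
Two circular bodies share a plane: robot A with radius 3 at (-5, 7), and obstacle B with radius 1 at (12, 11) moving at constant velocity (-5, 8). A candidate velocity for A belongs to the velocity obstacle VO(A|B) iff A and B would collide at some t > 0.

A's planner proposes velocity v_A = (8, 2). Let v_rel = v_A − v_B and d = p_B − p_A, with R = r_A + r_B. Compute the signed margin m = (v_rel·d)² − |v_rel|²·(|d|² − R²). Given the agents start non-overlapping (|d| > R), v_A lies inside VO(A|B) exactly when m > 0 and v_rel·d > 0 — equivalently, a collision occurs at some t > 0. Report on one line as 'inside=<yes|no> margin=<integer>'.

d = (17, 4),  |d|² = 305;  R = 3+1 = 4,  c = 305−4² = 289
v_rel = (13, -6),  |v_rel|² = 205;  v_rel·d = (13)·(17) + (-6)·(4) = 197
205·t² − 394·t + 289 = 0  ⇒  m = 197² − 205·289 = -20436
m = -20436 < 0,  v_rel·d = 197 > 0  ⇒  outside

inside=no margin=-20436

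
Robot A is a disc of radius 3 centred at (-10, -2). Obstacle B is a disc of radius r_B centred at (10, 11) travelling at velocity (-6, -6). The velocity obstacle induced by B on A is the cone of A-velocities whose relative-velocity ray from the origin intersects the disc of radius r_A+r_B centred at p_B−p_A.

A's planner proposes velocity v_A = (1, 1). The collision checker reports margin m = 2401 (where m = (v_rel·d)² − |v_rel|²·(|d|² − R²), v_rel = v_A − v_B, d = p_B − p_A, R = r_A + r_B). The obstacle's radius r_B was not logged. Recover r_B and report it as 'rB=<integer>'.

m = 2401
d = (20, 13);  v_rel = (7, 7),  |v_rel|² = 98
v_rel×d = (7)·(13) − (7)·(20) = -49
since m = R²·98 − (-49)²:  R² = (2401 + 2401) / 98 = 49
R = √49 = 7  ⇒  r_B = 7 − 3 = 4

rB=4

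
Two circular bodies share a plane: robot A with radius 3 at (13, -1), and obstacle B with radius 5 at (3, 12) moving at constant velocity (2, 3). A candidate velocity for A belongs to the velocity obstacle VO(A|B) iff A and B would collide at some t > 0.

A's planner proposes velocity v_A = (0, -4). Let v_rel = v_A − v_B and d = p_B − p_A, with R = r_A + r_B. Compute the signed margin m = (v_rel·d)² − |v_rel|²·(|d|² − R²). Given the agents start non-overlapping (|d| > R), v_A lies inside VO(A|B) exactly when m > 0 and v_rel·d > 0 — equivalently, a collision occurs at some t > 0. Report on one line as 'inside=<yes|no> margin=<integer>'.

d = (-10, 13),  |d|² = 269;  R = 3+5 = 8,  c = 269−8² = 205
v_rel = (-2, -7),  |v_rel|² = 53;  v_rel·d = (-2)·(-10) + (-7)·(13) = -71
53·t² + 142·t + 205 = 0  ⇒  m = (-71)² − 53·205 = -5824
m = -5824 < 0,  v_rel·d = -71 < 0  ⇒  outside

inside=no margin=-5824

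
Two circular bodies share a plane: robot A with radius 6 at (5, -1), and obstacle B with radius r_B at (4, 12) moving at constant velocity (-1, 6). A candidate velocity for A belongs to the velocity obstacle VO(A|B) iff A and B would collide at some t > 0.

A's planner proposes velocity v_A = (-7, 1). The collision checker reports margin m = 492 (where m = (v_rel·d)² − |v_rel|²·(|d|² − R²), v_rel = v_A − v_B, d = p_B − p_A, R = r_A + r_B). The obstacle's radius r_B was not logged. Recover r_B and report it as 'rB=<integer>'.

m = 492
d = (-1, 13);  v_rel = (-6, -5),  |v_rel|² = 61
v_rel×d = (-6)·(13) − (-5)·(-1) = -83
since m = R²·61 − (-83)²:  R² = (6889 + 492) / 61 = 121
R = √121 = 11  ⇒  r_B = 11 − 6 = 5

rB=5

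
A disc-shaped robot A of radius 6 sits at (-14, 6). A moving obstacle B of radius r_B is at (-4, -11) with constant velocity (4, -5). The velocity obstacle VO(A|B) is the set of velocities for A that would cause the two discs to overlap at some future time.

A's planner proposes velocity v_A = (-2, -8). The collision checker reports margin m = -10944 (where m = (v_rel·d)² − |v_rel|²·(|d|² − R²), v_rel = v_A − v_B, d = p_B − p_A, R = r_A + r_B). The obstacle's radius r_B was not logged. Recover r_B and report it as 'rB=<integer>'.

m = -10944
d = (10, -17);  v_rel = (-6, -3),  |v_rel|² = 45
v_rel×d = (-6)·(-17) − (-3)·(10) = 132
since m = R²·45 − 132²:  R² = (17424 + -10944) / 45 = 144
R = √144 = 12  ⇒  r_B = 12 − 6 = 6

rB=6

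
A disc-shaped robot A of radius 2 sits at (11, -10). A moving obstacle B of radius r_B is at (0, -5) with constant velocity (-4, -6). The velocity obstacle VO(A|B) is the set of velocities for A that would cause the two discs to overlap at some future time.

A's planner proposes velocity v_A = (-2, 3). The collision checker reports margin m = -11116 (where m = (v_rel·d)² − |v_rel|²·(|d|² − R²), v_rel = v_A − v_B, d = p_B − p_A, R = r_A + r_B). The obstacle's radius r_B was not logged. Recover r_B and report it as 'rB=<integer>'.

m = -11116
d = (-11, 5);  v_rel = (2, 9),  |v_rel|² = 85
v_rel×d = (2)·(5) − (9)·(-11) = 109
since m = R²·85 − 109²:  R² = (11881 + -11116) / 85 = 9
R = √9 = 3  ⇒  r_B = 3 − 2 = 1

rB=1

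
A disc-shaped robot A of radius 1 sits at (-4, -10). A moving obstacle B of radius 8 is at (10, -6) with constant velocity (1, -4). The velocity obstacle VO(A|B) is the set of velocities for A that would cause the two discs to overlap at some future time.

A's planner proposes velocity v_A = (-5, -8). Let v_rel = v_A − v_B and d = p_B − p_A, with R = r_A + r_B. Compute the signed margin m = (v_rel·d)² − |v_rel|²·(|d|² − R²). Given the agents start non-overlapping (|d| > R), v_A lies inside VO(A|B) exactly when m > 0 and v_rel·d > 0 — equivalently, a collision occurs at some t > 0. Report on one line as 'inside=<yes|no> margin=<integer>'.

d = (14, 4),  |d|² = 212;  R = 1+8 = 9,  c = 212−9² = 131
v_rel = (-6, -4),  |v_rel|² = 52;  v_rel·d = (-6)·(14) + (-4)·(4) = -100
52·t² + 200·t + 131 = 0  ⇒  m = (-100)² − 52·131 = 3188
m = 3188 > 0,  v_rel·d = -100 < 0  ⇒  outside

inside=no margin=3188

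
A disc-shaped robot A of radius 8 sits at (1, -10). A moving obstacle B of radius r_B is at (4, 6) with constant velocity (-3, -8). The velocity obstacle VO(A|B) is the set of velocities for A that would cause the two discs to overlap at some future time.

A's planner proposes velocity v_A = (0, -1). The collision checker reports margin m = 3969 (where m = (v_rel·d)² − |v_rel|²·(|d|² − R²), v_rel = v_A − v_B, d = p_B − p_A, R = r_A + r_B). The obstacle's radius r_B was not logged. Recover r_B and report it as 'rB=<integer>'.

m = 3969
d = (3, 16);  v_rel = (3, 7),  |v_rel|² = 58
v_rel×d = (3)·(16) − (7)·(3) = 27
since m = R²·58 − 27²:  R² = (729 + 3969) / 58 = 81
R = √81 = 9  ⇒  r_B = 9 − 8 = 1

rB=1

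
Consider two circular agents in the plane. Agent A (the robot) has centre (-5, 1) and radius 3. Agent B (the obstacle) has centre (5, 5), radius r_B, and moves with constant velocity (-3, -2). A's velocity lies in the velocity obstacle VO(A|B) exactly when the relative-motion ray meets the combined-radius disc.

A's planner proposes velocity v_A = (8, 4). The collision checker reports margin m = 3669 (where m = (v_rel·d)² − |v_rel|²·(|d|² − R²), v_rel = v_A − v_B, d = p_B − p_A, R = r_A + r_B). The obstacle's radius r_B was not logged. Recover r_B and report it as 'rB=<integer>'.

m = 3669
d = (10, 4);  v_rel = (11, 6),  |v_rel|² = 157
v_rel×d = (11)·(4) − (6)·(10) = -16
since m = R²·157 − (-16)²:  R² = (256 + 3669) / 157 = 25
R = √25 = 5  ⇒  r_B = 5 − 3 = 2

rB=2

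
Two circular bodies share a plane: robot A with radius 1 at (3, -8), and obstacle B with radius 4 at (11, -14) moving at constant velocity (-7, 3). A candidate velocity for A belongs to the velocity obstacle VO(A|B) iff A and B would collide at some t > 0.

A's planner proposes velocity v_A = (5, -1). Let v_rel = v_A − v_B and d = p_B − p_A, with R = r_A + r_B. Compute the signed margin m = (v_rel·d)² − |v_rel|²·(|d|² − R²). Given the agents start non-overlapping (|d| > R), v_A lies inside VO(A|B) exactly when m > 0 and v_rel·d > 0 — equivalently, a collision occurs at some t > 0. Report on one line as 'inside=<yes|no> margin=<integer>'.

d = (8, -6),  |d|² = 100;  R = 1+4 = 5,  c = 100−5² = 75
v_rel = (12, -4),  |v_rel|² = 160;  v_rel·d = (12)·(8) + (-4)·(-6) = 120
160·t² − 240·t + 75 = 0  ⇒  m = 120² − 160·75 = 2400
m = 2400 > 0,  v_rel·d = 120 > 0  ⇒  inside

inside=yes margin=2400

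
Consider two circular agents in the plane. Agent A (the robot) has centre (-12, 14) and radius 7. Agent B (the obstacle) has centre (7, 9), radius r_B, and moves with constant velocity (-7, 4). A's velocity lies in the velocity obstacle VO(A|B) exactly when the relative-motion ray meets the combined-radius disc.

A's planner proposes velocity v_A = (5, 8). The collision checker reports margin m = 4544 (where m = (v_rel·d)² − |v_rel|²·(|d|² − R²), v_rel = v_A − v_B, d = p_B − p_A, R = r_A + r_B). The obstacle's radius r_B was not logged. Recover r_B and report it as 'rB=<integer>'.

m = 4544
d = (19, -5);  v_rel = (12, 4),  |v_rel|² = 160
v_rel×d = (12)·(-5) − (4)·(19) = -136
since m = R²·160 − (-136)²:  R² = (18496 + 4544) / 160 = 144
R = √144 = 12  ⇒  r_B = 12 − 7 = 5

rB=5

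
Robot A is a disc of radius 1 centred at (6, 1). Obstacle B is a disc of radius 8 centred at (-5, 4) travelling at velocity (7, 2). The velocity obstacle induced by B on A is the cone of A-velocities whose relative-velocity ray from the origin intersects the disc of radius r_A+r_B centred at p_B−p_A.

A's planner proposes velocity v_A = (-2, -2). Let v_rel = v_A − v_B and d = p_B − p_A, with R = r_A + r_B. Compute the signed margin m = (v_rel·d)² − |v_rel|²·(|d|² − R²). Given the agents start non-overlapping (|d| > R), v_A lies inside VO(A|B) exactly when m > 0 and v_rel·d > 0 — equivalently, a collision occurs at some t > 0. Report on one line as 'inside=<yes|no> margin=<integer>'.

d = (-11, 3),  |d|² = 130;  R = 1+8 = 9,  c = 130−9² = 49
v_rel = (-9, -4),  |v_rel|² = 97;  v_rel·d = (-9)·(-11) + (-4)·(3) = 87
97·t² − 174·t + 49 = 0  ⇒  m = 87² − 97·49 = 2816
m = 2816 > 0,  v_rel·d = 87 > 0  ⇒  inside

inside=yes margin=2816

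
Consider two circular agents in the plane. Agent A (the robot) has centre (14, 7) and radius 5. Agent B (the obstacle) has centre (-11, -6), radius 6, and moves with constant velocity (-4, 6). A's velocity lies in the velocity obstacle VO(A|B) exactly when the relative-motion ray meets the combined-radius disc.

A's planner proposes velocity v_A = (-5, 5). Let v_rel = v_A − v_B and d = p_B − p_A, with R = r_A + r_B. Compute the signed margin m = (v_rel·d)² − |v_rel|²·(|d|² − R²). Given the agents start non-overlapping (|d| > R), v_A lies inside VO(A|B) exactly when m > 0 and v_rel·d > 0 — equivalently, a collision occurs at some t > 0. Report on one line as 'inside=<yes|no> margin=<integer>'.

d = (-25, -13),  |d|² = 794;  R = 5+6 = 11,  c = 794−11² = 673
v_rel = (-1, -1),  |v_rel|² = 2;  v_rel·d = (-1)·(-25) + (-1)·(-13) = 38
2·t² − 76·t + 673 = 0  ⇒  m = 38² − 2·673 = 98
m = 98 > 0,  v_rel·d = 38 > 0  ⇒  inside

inside=yes margin=98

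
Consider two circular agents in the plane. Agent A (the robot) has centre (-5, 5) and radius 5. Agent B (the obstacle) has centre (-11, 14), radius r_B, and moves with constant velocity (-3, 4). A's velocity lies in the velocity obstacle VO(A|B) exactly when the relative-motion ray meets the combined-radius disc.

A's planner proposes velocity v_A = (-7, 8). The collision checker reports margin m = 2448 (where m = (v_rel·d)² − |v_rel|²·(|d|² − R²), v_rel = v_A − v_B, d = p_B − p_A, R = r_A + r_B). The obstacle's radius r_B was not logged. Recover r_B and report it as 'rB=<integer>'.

m = 2448
d = (-6, 9);  v_rel = (-4, 4),  |v_rel|² = 32
v_rel×d = (-4)·(9) − (4)·(-6) = -12
since m = R²·32 − (-12)²:  R² = (144 + 2448) / 32 = 81
R = √81 = 9  ⇒  r_B = 9 − 5 = 4

rB=4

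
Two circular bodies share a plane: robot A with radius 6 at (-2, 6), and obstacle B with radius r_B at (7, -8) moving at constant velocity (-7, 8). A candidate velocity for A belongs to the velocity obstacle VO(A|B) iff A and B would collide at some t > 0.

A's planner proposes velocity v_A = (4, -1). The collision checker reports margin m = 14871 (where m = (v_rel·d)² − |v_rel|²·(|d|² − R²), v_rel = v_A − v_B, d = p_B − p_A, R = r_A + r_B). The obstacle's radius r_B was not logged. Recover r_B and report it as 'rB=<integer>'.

m = 14871
d = (9, -14);  v_rel = (11, -9),  |v_rel|² = 202
v_rel×d = (11)·(-14) − (-9)·(9) = -73
since m = R²·202 − (-73)²:  R² = (5329 + 14871) / 202 = 100
R = √100 = 10  ⇒  r_B = 10 − 6 = 4

rB=4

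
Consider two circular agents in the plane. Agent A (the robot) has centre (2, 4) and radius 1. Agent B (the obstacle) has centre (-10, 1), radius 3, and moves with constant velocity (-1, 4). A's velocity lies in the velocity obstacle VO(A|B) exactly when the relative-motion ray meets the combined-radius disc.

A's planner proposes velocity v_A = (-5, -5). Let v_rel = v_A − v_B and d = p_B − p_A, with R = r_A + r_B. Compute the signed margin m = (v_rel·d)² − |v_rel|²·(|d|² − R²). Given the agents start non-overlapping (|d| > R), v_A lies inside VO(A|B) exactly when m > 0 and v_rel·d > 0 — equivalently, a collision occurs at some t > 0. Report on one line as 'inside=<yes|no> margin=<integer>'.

d = (-12, -3),  |d|² = 153;  R = 1+3 = 4,  c = 153−4² = 137
v_rel = (-4, -9),  |v_rel|² = 97;  v_rel·d = (-4)·(-12) + (-9)·(-3) = 75
97·t² − 150·t + 137 = 0  ⇒  m = 75² − 97·137 = -7664
m = -7664 < 0,  v_rel·d = 75 > 0  ⇒  outside

inside=no margin=-7664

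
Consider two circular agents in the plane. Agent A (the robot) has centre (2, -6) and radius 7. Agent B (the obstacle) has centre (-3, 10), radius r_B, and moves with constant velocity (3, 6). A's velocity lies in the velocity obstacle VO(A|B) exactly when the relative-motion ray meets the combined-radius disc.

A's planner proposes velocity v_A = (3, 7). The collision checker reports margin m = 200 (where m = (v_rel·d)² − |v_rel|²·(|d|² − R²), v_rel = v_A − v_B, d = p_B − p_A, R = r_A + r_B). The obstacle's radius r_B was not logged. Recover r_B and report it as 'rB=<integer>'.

m = 200
d = (-5, 16);  v_rel = (0, 1),  |v_rel|² = 1
v_rel×d = (0)·(16) − (1)·(-5) = 5
since m = R²·1 − 5²:  R² = (25 + 200) / 1 = 225
R = √225 = 15  ⇒  r_B = 15 − 7 = 8

rB=8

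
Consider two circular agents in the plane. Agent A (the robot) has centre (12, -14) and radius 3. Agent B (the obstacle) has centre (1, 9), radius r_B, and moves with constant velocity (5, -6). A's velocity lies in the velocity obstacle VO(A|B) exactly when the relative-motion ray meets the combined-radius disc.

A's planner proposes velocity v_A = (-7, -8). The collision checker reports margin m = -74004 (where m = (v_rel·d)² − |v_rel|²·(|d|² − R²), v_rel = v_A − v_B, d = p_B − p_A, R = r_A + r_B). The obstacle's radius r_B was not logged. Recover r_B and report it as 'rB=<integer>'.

m = -74004
d = (-11, 23);  v_rel = (-12, -2),  |v_rel|² = 148
v_rel×d = (-12)·(23) − (-2)·(-11) = -298
since m = R²·148 − (-298)²:  R² = (88804 + -74004) / 148 = 100
R = √100 = 10  ⇒  r_B = 10 − 3 = 7

rB=7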